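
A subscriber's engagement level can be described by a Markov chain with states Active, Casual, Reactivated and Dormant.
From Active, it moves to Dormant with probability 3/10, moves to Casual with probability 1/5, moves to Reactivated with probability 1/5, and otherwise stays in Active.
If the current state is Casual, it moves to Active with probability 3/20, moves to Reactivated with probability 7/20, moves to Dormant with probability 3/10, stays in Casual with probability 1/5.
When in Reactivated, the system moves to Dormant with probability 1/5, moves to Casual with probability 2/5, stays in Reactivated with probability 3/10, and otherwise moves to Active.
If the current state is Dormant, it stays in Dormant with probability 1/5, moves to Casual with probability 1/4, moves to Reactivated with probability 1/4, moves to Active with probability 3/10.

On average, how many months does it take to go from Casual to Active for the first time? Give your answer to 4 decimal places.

Let t(s) be the expected number of months to first reach Active from state s, with t(Active) = 0. Conditioning on the first month:
t(Casual) = 1 + 0.2·t(Casual) + 0.35·t(Reactivated) + 0.3·t(Dormant)
t(Reactivated) = 1 + 0.4·t(Casual) + 0.3·t(Reactivated) + 0.2·t(Dormant)
t(Dormant) = 1 + 0.25·t(Casual) + 0.25·t(Reactivated) + 0.2·t(Dormant)
Solving: t(Casual) = 5.8418, t(Reactivated) = 6.1990, t(Dormant) = 5.0128.
Expected months from Casual to Active: 5.8418.

5.8418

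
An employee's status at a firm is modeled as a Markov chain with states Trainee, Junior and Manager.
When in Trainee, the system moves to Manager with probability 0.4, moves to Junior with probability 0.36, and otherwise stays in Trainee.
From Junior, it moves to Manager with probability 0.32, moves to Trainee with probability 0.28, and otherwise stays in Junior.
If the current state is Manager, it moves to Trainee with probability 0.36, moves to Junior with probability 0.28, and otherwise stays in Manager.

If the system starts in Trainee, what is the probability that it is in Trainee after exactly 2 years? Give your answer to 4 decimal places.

Sum over the intermediate state after 1 year:
P = P(Trainee→Trainee)·P(Trainee→Trainee) + P(Trainee→Junior)·P(Junior→Trainee) + P(Trainee→Manager)·P(Manager→Trainee)
  = 0.24×0.24 + 0.36×0.28 + 0.4×0.36
  = 0.0576 + 0.1008 + 0.1440 = 0.3024

0.3024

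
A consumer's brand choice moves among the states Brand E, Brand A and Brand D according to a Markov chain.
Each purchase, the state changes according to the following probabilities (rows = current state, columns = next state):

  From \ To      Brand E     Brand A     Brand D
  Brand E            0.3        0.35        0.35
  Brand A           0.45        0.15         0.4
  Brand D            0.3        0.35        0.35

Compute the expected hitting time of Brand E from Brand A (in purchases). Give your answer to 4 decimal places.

Let t(s) be the expected number of purchases to first reach Brand E from state s, with t(Brand E) = 0. Conditioning on the first purchase:
t(Brand A) = 1 + 0.15·t(Brand A) + 0.4·t(Brand D)
t(Brand D) = 1 + 0.35·t(Brand A) + 0.35·t(Brand D)
Solving: t(Brand A) = 2.5455, t(Brand D) = 2.9091.
Expected purchases from Brand A to Brand E: 2.5455.

2.5455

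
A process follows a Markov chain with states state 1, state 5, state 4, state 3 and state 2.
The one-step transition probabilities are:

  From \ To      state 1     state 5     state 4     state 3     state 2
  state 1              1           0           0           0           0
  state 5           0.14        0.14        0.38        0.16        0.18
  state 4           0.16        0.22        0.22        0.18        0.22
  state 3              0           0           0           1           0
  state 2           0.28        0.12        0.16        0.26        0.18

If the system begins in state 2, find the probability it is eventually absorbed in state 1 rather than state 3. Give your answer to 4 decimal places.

0.5066

Let h(s) be the probability of absorption at state 1 starting from transient state s. Then h(state 1) = 1 and h(state 3) = 0. By first-step analysis:
h(state 5) = 0.14·1 + 0.14·h(state 5) + 0.38·h(state 4) + 0.16·0 + 0.18·h(state 2)
h(state 4) = 0.16·1 + 0.22·h(state 5) + 0.22·h(state 4) + 0.18·0 + 0.22·h(state 2)
h(state 2) = 0.28·1 + 0.12·h(state 5) + 0.16·h(state 4) + 0.26·0 + 0.18·h(state 2)
Solving: h(state 5) = 0.4828, h(state 4) = 0.4842, h(state 2) = 0.5066.
Starting from state 2, the probability is 0.5066.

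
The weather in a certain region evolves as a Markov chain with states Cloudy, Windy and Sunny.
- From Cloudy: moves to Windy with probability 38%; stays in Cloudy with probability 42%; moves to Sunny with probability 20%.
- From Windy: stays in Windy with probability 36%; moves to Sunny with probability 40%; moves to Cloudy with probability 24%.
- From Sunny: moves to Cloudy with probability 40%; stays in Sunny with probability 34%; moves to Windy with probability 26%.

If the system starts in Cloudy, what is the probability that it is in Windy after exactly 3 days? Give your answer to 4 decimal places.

0.3366

Propagate the distribution vector 3 days from Cloudy.
After 0 days: (1.0000, 0.0000, 0.0000)
After 1 day: (0.4200, 0.3800, 0.2000)
After 2 days: (0.3476, 0.3484, 0.3040)
After 3 days: (0.3512, 0.3366, 0.3122)
P(in Windy after 3 days) = 0.3366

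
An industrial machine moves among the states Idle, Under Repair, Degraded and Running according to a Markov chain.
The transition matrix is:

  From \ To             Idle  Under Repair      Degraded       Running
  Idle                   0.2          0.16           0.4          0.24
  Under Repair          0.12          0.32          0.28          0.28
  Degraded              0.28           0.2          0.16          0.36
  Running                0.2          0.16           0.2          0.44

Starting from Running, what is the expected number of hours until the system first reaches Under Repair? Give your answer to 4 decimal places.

Let t(s) be the expected number of hours to first reach Under Repair from state s, with t(Under Repair) = 0. Conditioning on the first hour:
t(Idle) = 1 + 0.2·t(Idle) + 0.4·t(Degraded) + 0.24·t(Running)
t(Degraded) = 1 + 0.28·t(Idle) + 0.16·t(Degraded) + 0.36·t(Running)
t(Running) = 1 + 0.2·t(Idle) + 0.2·t(Degraded) + 0.44·t(Running)
Solving: t(Idle) = 5.8579, t(Degraded) = 5.6734, t(Running) = 5.9041.
Expected hours from Running to Under Repair: 5.9041.

5.9041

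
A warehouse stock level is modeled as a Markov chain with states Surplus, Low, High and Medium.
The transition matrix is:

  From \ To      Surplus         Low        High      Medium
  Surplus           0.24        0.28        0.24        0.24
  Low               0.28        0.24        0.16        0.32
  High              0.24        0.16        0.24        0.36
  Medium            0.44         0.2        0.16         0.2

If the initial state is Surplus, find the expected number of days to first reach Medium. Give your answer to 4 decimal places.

Let t(s) be the expected number of days to first reach Medium from state s, with t(Medium) = 0. Conditioning on the first day:
t(Surplus) = 1 + 0.24·t(Surplus) + 0.28·t(Low) + 0.24·t(High)
t(Low) = 1 + 0.28·t(Surplus) + 0.24·t(Low) + 0.16·t(High)
t(High) = 1 + 0.24·t(Surplus) + 0.16·t(Low) + 0.24·t(High)
Solving: t(Surplus) = 3.4970, t(Low) = 3.2580, t(High) = 3.1060.
Expected days from Surplus to Medium: 3.4970.

3.4970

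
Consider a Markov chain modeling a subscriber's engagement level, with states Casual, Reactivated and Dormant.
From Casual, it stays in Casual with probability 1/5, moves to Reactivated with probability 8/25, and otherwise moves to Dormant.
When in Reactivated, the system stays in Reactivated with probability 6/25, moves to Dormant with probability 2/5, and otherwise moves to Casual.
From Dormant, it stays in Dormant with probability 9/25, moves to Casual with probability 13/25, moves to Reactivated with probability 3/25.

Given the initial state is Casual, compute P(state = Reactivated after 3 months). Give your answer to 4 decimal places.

0.2248

Propagate the distribution vector 3 months from Casual.
After 0 months: (1.0000, 0.0000, 0.0000)
After 1 month: (0.2000, 0.3200, 0.4800)
After 2 months: (0.4048, 0.1984, 0.3968)
After 3 months: (0.3587, 0.2248, 0.4165)
P(in Reactivated after 3 months) = 0.2248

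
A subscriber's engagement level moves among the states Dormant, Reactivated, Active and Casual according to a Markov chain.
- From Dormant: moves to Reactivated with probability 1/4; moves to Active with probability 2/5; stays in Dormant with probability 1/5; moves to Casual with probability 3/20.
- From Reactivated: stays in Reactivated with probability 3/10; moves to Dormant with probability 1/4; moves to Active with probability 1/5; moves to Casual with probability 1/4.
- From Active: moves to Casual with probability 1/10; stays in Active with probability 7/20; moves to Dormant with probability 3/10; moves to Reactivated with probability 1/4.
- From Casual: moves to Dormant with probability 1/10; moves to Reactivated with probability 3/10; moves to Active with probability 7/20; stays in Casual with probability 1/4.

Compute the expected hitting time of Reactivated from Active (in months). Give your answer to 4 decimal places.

3.8969

Let t(s) be the expected number of months to first reach Reactivated from state s, with t(Reactivated) = 0. Conditioning on the first month:
t(Dormant) = 1 + 0.2·t(Dormant) + 0.4·t(Active) + 0.15·t(Casual)
t(Active) = 1 + 0.3·t(Dormant) + 0.35·t(Active) + 0.1·t(Casual)
t(Casual) = 1 + 0.1·t(Dormant) + 0.35·t(Active) + 0.25·t(Casual)
Solving: t(Dormant) = 3.8866, t(Active) = 3.8969, t(Casual) = 3.6701.
Expected months from Active to Reactivated: 3.8969.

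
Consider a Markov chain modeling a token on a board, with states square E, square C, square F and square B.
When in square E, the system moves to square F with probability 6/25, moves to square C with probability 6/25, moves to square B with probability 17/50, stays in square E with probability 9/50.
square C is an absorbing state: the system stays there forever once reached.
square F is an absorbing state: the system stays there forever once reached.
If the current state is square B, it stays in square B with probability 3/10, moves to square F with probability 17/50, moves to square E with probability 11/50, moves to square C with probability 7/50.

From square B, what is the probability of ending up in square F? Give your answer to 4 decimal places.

Let h(s) be the probability of absorption at square F starting from transient state s. Then h(square F) = 1 and h(square C) = 0. By first-step analysis:
h(square E) = 0.18·h(square E) + 0.24·0 + 0.24·1 + 0.34·h(square B)
h(square B) = 0.22·h(square E) + 0.14·0 + 0.34·1 + 0.3·h(square B)
Solving: h(square E) = 0.5681, h(square B) = 0.6643.
Starting from square B, the probability is 0.6643.

0.6643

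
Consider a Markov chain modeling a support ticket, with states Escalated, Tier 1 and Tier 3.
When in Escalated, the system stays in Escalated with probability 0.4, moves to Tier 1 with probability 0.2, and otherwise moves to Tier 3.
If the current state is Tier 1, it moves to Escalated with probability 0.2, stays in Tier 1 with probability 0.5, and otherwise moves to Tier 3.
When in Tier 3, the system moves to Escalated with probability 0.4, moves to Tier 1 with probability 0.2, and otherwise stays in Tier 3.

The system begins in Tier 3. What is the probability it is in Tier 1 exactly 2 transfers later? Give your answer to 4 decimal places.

0.2600

Sum over the intermediate state after 1 transfer:
P = P(Tier 3→Escalated)·P(Escalated→Tier 1) + P(Tier 3→Tier 1)·P(Tier 1→Tier 1) + P(Tier 3→Tier 3)·P(Tier 3→Tier 1)
  = 0.4×0.2 + 0.2×0.5 + 0.4×0.2
  = 0.0800 + 0.1000 + 0.0800 = 0.2600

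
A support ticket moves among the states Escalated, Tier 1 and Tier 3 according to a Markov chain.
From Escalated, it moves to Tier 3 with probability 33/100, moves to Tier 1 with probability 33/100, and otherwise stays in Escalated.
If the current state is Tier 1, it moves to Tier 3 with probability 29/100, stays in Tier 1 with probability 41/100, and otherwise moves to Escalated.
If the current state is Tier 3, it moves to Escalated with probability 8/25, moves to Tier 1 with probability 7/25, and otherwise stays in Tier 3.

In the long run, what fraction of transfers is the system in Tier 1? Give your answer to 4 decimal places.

0.3402

Let the stationary distribution be π with π = πP and π_1 + π_2 + π_3 = 1.
π_1 = 0.34·π_1 + 0.3·π_2 + 0.32·π_3
π_2 = 0.33·π_1 + 0.41·π_2 + 0.28·π_3
Solving with the normalization constraint gives π = (0.3196, 0.3402, 0.3402).
So the stationary probability of Tier 1 is 0.3402.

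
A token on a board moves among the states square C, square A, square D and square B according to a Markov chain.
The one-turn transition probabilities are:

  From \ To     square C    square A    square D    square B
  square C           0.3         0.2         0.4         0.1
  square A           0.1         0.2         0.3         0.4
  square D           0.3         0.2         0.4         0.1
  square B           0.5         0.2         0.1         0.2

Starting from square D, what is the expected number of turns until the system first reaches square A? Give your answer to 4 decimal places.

Let t(s) be the expected number of turns to first reach square A from state s, with t(square A) = 0. Conditioning on the first turn:
t(square C) = 1 + 0.3·t(square C) + 0.4·t(square D) + 0.1·t(square B)
t(square D) = 1 + 0.3·t(square C) + 0.4·t(square D) + 0.1·t(square B)
t(square B) = 1 + 0.5·t(square C) + 0.1·t(square D) + 0.2·t(square B)
Solving: t(square C) = 5.0000, t(square D) = 5.0000, t(square B) = 5.0000.
Expected turns from square D to square A: 5.0000.

5.0000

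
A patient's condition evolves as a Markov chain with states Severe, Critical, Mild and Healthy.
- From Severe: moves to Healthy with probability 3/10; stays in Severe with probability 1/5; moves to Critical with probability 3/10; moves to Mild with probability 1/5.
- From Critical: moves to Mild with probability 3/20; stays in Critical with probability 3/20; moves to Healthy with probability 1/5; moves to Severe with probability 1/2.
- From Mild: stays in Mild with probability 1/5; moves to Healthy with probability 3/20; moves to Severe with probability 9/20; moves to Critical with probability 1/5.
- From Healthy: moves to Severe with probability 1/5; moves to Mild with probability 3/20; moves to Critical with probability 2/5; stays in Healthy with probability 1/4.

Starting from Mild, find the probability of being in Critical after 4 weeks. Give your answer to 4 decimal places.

0.2660

Propagate the distribution vector 4 weeks from Mild.
After 0 weeks: (0.0000, 0.0000, 1.0000, 0.0000)
After 1 week: (0.4500, 0.2000, 0.2000, 0.1500)
After 2 weeks: (0.3100, 0.2650, 0.1825, 0.2425)
After 3 weeks: (0.3251, 0.2663, 0.1746, 0.2340)
After 4 weeks: (0.3235, 0.2660, 0.1750, 0.2355)
P(in Critical after 4 weeks) = 0.2660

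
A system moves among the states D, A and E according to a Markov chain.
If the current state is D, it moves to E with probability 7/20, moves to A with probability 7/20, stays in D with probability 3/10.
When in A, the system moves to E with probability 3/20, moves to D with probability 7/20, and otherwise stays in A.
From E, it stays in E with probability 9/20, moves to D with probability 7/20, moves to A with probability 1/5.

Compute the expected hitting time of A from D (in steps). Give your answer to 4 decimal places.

Let t(s) be the expected number of steps to first reach A from state s, with t(A) = 0. Conditioning on the first step:
t(D) = 1 + 0.3·t(D) + 0.35·t(E)
t(E) = 1 + 0.35·t(D) + 0.45·t(E)
Solving: t(D) = 3.4286, t(E) = 4.0000.
Expected steps from D to A: 3.4286.

3.4286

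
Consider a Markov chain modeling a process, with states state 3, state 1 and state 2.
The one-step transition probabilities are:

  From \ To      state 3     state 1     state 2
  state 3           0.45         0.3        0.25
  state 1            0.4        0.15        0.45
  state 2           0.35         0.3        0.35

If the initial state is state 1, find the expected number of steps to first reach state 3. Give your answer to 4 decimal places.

2.6347

Let t(s) be the expected number of steps to first reach state 3 from state s, with t(state 3) = 0. Conditioning on the first step:
t(state 1) = 1 + 0.15·t(state 1) + 0.45·t(state 2)
t(state 2) = 1 + 0.3·t(state 1) + 0.35·t(state 2)
Solving: t(state 1) = 2.6347, t(state 2) = 2.7545.
Expected steps from state 1 to state 3: 2.6347.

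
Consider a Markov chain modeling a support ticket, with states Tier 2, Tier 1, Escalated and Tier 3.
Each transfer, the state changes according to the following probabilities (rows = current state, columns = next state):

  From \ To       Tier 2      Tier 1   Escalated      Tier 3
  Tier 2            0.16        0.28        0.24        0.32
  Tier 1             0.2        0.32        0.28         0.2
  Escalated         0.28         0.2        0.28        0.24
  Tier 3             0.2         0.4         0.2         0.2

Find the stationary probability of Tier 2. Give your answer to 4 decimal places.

Let the stationary distribution be π with π = πP and π_1 + π_2 + π_3 + π_4 = 1.
π_1 = 0.16·π_1 + 0.2·π_2 + 0.28·π_3 + 0.2·π_4
π_2 = 0.28·π_1 + 0.32·π_2 + 0.2·π_3 + 0.4·π_4
π_3 = 0.24·π_1 + 0.28·π_2 + 0.28·π_3 + 0.2·π_4
Solving with the normalization constraint gives π = (0.2117, 0.3000, 0.2527, 0.2355).
So the stationary probability of Tier 2 is 0.2117.

0.2117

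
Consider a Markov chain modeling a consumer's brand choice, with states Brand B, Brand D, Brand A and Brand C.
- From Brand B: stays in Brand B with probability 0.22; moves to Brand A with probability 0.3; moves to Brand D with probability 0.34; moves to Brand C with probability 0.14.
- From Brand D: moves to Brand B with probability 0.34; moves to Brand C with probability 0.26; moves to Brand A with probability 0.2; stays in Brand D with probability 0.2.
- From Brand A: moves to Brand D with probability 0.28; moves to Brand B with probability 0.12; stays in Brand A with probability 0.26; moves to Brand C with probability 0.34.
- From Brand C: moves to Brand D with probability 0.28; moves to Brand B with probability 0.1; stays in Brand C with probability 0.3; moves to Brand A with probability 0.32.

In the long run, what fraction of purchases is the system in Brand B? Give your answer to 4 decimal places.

0.1934

Let the stationary distribution be π with π = πP and π_1 + π_2 + π_3 + π_4 = 1.
π_1 = 0.22·π_1 + 0.34·π_2 + 0.12·π_3 + 0.1·π_4
π_2 = 0.34·π_1 + 0.2·π_2 + 0.28·π_3 + 0.28·π_4
π_3 = 0.3·π_1 + 0.2·π_2 + 0.26·π_3 + 0.32·π_4
Solving with the normalization constraint gives π = (0.1934, 0.2700, 0.2677, 0.2690).
So the stationary probability of Brand B is 0.1934.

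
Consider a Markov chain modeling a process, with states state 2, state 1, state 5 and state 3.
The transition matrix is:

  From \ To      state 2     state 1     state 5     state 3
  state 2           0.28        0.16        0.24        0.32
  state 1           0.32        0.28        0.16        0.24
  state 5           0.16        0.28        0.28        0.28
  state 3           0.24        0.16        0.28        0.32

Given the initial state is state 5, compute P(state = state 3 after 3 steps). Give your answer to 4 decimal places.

Propagate the distribution vector 3 steps from state 5.
After 0 steps: (0.0000, 0.0000, 1.0000, 0.0000)
After 1 step: (0.1600, 0.2800, 0.2800, 0.2800)
After 2 steps: (0.2464, 0.2272, 0.2400, 0.2864)
After 3 steps: (0.2488, 0.2161, 0.2429, 0.2922)
P(in state 3 after 3 steps) = 0.2922

0.2922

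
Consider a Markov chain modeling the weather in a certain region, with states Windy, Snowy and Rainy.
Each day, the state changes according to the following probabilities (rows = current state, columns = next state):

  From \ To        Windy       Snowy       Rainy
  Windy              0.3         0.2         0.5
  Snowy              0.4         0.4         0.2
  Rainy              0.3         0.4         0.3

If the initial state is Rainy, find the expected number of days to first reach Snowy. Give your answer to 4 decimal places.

2.9412

Let t(s) be the expected number of days to first reach Snowy from state s, with t(Snowy) = 0. Conditioning on the first day:
t(Windy) = 1 + 0.3·t(Windy) + 0.5·t(Rainy)
t(Rainy) = 1 + 0.3·t(Windy) + 0.3·t(Rainy)
Solving: t(Windy) = 3.5294, t(Rainy) = 2.9412.
Expected days from Rainy to Snowy: 2.9412.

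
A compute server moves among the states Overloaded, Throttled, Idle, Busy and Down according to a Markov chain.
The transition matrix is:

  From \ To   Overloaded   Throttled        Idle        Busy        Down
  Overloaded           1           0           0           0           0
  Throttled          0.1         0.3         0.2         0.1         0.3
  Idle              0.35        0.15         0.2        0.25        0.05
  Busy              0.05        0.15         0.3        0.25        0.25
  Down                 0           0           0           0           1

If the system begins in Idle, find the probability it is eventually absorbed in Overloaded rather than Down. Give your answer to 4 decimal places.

0.6324

Let h(s) be the probability of absorption at Overloaded starting from transient state s. Then h(Overloaded) = 1 and h(Down) = 0. By first-step analysis:
h(Throttled) = 0.1·1 + 0.3·h(Throttled) + 0.2·h(Idle) + 0.1·h(Busy) + 0.3·0
h(Idle) = 0.35·1 + 0.15·h(Throttled) + 0.2·h(Idle) + 0.25·h(Busy) + 0.05·0
h(Busy) = 0.05·1 + 0.15·h(Throttled) + 0.3·h(Idle) + 0.25·h(Busy) + 0.25·0
Solving: h(Throttled) = 0.3801, h(Idle) = 0.6324, h(Busy) = 0.3956.
Starting from Idle, the probability is 0.6324.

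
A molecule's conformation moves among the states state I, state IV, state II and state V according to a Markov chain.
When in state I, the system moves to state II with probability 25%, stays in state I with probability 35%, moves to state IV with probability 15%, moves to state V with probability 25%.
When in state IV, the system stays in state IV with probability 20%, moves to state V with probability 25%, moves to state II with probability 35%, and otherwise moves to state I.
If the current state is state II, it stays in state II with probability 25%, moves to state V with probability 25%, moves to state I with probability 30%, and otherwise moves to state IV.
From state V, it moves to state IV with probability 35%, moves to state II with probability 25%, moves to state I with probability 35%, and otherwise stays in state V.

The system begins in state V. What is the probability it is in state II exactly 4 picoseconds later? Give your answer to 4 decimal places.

Propagate the distribution vector 4 picoseconds from state V.
After 0 picoseconds: (0.0000, 0.0000, 0.0000, 1.0000)
After 1 picosecond: (0.3500, 0.3500, 0.2500, 0.0500)
After 2 picoseconds: (0.2850, 0.1900, 0.2850, 0.2400)
After 3 picoseconds: (0.3073, 0.2218, 0.2690, 0.2020)
After 4 picoseconds: (0.3033, 0.2149, 0.2722, 0.2096)
P(in state II after 4 picoseconds) = 0.2722

0.2722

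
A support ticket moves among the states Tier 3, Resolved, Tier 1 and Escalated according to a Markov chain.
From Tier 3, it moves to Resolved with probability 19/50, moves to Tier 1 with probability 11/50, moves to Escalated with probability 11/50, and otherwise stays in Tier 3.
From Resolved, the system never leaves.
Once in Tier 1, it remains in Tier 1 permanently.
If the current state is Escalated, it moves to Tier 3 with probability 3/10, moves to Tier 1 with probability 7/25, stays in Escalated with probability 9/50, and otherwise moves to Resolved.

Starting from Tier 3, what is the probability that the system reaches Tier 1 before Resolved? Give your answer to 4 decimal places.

Let h(s) be the probability of absorption at Tier 1 starting from transient state s. Then h(Tier 1) = 1 and h(Resolved) = 0. By first-step analysis:
h(Tier 3) = 0.18·h(Tier 3) + 0.38·0 + 0.22·1 + 0.22·h(Escalated)
h(Escalated) = 0.3·h(Tier 3) + 0.24·0 + 0.28·1 + 0.18·h(Escalated)
Solving: h(Tier 3) = 0.3991, h(Escalated) = 0.4875.
Starting from Tier 3, the probability is 0.3991.

0.3991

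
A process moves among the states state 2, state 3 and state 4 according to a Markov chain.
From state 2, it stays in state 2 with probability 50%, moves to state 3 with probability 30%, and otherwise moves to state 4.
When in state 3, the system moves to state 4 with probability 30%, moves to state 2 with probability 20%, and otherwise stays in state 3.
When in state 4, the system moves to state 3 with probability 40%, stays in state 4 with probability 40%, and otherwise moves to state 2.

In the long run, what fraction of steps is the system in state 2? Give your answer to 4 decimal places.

Let the stationary distribution be π with π = πP and π_1 + π_2 + π_3 = 1.
π_1 = 0.5·π_1 + 0.2·π_2 + 0.2·π_3
π_2 = 0.3·π_1 + 0.5·π_2 + 0.4·π_3
Solving with the normalization constraint gives π = (0.2857, 0.4127, 0.3016).
So the stationary probability of state 2 is 0.2857.

0.2857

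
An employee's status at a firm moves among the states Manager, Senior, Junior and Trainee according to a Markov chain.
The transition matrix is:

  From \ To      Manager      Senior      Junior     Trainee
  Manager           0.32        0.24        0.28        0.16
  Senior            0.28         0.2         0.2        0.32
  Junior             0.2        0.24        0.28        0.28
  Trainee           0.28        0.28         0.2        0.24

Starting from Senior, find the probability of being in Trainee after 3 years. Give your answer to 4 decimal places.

0.2471

Propagate the distribution vector 3 years from Senior.
After 0 years: (0.0000, 1.0000, 0.0000, 0.0000)
After 1 year: (0.2800, 0.2000, 0.2000, 0.3200)
After 2 years: (0.2752, 0.2448, 0.2384, 0.2416)
After 3 years: (0.2719, 0.2399, 0.2411, 0.2471)
P(in Trainee after 3 years) = 0.2471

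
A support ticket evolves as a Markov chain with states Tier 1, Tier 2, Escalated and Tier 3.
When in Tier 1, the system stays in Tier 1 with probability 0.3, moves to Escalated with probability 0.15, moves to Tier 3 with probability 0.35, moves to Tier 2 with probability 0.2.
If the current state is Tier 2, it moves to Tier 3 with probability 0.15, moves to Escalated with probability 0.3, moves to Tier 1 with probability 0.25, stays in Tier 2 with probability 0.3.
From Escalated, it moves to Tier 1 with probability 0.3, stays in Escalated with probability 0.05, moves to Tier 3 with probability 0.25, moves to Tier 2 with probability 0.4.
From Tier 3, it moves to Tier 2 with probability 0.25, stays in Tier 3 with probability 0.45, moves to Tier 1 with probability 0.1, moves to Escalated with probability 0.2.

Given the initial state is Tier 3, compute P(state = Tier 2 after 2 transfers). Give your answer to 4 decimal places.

0.2875

Propagate the distribution vector 2 transfers from Tier 3.
After 0 transfers: (0.0000, 0.0000, 0.0000, 1.0000)
After 1 transfer: (0.1000, 0.2500, 0.2000, 0.4500)
After 2 transfers: (0.1975, 0.2875, 0.1900, 0.3250)
P(in Tier 2 after 2 transfers) = 0.2875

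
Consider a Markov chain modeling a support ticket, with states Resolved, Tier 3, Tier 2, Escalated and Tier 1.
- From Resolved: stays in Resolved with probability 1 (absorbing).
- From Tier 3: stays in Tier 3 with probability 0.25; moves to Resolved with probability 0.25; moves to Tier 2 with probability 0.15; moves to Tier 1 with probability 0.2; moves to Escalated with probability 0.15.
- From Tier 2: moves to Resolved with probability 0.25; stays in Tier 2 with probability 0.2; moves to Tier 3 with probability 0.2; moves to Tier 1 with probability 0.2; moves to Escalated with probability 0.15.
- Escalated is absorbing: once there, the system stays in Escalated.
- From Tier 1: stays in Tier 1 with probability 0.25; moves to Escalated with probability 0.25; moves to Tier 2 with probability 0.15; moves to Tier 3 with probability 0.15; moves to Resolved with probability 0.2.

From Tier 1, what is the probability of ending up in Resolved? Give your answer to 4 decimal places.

Let h(s) be the probability of absorption at Resolved starting from transient state s. Then h(Resolved) = 1 and h(Escalated) = 0. By first-step analysis:
h(Tier 3) = 0.25·1 + 0.25·h(Tier 3) + 0.15·h(Tier 2) + 0.15·0 + 0.2·h(Tier 1)
h(Tier 2) = 0.25·1 + 0.2·h(Tier 3) + 0.2·h(Tier 2) + 0.15·0 + 0.2·h(Tier 1)
h(Tier 1) = 0.2·1 + 0.15·h(Tier 3) + 0.15·h(Tier 2) + 0.25·0 + 0.25·h(Tier 1)
Solving: h(Tier 3) = 0.5833, h(Tier 2) = 0.5833, h(Tier 1) = 0.5000.
Starting from Tier 1, the probability is 0.5000.

0.5000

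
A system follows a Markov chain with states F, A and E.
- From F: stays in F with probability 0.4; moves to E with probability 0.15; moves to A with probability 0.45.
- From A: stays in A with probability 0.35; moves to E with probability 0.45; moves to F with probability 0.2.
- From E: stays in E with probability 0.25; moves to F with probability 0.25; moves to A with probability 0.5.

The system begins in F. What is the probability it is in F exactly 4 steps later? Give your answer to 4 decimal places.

Propagate the distribution vector 4 steps from F.
After 0 steps: (1.0000, 0.0000, 0.0000)
After 1 step: (0.4000, 0.4500, 0.1500)
After 2 steps: (0.2875, 0.4125, 0.3000)
After 3 steps: (0.2725, 0.4238, 0.3038)
After 4 steps: (0.2697, 0.4228, 0.3075)
P(in F after 4 steps) = 0.2697

0.2697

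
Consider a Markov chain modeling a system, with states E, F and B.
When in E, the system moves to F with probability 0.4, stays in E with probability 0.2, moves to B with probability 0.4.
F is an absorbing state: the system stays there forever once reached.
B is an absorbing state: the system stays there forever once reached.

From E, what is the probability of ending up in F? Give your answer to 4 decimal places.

0.5000

Let h(s) be the probability of absorption at F starting from transient state s. Then h(F) = 1 and h(B) = 0. By first-step analysis:
h(E) = 0.2·h(E) + 0.4·1 + 0.4·0
Solving: h(E) = 0.5000.
Starting from E, the probability is 0.5000.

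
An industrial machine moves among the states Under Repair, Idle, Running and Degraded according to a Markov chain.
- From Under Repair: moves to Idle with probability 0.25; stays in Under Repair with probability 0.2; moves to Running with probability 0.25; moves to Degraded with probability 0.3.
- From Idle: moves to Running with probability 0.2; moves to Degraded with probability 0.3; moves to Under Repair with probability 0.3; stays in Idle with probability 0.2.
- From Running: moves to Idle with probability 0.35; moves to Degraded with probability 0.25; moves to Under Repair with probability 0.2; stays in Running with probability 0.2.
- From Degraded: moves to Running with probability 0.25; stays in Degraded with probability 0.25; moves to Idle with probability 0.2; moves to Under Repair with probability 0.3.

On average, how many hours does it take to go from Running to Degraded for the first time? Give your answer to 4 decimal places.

3.6278

Let t(s) be the expected number of hours to first reach Degraded from state s, with t(Degraded) = 0. Conditioning on the first hour:
t(Under Repair) = 1 + 0.2·t(Under Repair) + 0.25·t(Idle) + 0.25·t(Running)
t(Idle) = 1 + 0.3·t(Under Repair) + 0.2·t(Idle) + 0.2·t(Running)
t(Running) = 1 + 0.2·t(Under Repair) + 0.35·t(Idle) + 0.2·t(Running)
Solving: t(Under Repair) = 3.4636, t(Idle) = 3.4558, t(Running) = 3.6278.
Expected hours from Running to Degraded: 3.6278.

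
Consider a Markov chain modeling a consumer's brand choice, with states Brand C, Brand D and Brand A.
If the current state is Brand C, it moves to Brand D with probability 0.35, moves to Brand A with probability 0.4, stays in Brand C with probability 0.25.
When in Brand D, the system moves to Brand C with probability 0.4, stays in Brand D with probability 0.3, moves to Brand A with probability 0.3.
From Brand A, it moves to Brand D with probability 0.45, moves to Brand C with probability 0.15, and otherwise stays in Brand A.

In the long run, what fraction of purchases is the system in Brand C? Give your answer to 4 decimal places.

Let the stationary distribution be π with π = πP and π_1 + π_2 + π_3 = 1.
π_1 = 0.25·π_1 + 0.4·π_2 + 0.15·π_3
π_2 = 0.35·π_1 + 0.3·π_2 + 0.45·π_3
Solving with the normalization constraint gives π = (0.2689, 0.3679, 0.3632).
So the stationary probability of Brand C is 0.2689.

0.2689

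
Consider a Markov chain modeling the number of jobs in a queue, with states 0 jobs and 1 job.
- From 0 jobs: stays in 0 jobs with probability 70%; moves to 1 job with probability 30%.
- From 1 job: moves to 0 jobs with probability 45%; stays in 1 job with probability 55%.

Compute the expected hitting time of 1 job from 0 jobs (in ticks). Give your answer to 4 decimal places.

Let t(s) be the expected number of ticks to first reach 1 job from state s, with t(1 job) = 0. Conditioning on the first tick:
t(0 jobs) = 1 + 0.7·t(0 jobs)
Solving: t(0 jobs) = 3.3333.
Expected ticks from 0 jobs to 1 job: 3.3333.

3.3333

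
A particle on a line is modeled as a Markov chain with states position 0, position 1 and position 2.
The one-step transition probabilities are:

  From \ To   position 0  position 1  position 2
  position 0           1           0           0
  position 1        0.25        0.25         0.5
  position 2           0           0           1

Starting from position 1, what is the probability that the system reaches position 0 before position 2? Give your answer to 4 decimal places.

Let h(s) be the probability of absorption at position 0 starting from transient state s. Then h(position 0) = 1 and h(position 2) = 0. By first-step analysis:
h(position 1) = 0.25·1 + 0.25·h(position 1) + 0.5·0
Solving: h(position 1) = 0.3333.
Starting from position 1, the probability is 0.3333.

0.3333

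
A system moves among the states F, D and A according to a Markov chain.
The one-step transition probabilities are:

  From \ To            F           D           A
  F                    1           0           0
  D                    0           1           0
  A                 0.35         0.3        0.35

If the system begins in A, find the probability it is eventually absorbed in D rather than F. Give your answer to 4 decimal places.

Let h(s) be the probability of absorption at D starting from transient state s. Then h(D) = 1 and h(F) = 0. By first-step analysis:
h(A) = 0.35·0 + 0.3·1 + 0.35·h(A)
Solving: h(A) = 0.4615.
Starting from A, the probability is 0.4615.

0.4615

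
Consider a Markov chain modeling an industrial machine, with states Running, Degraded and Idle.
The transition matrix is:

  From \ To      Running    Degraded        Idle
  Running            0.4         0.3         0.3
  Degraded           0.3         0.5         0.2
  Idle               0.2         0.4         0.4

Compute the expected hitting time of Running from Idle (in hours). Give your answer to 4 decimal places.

4.0909

Let t(s) be the expected number of hours to first reach Running from state s, with t(Running) = 0. Conditioning on the first hour:
t(Degraded) = 1 + 0.5·t(Degraded) + 0.2·t(Idle)
t(Idle) = 1 + 0.4·t(Degraded) + 0.4·t(Idle)
Solving: t(Degraded) = 3.6364, t(Idle) = 4.0909.
Expected hours from Idle to Running: 4.0909.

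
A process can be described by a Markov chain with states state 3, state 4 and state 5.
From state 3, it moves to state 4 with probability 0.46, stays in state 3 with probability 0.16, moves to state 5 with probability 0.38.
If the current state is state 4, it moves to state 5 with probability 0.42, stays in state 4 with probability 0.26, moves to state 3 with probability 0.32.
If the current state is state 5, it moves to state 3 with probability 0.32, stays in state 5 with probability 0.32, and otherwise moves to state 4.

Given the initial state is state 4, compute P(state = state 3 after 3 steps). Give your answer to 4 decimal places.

Propagate the distribution vector 3 steps from state 4.
After 0 steps: (0.0000, 1.0000, 0.0000)
After 1 step: (0.3200, 0.2600, 0.4200)
After 2 steps: (0.2688, 0.3660, 0.3652)
After 3 steps: (0.2770, 0.3503, 0.3727)
P(in state 3 after 3 steps) = 0.2770

0.2770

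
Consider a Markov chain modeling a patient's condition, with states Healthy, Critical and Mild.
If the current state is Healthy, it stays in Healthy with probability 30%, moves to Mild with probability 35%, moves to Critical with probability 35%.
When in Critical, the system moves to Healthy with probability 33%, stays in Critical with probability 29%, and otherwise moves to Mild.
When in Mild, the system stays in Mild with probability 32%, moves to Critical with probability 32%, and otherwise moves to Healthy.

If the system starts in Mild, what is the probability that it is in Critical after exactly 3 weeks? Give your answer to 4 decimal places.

Propagate the distribution vector 3 weeks from Mild.
After 0 weeks: (0.0000, 0.0000, 1.0000)
After 1 week: (0.3600, 0.3200, 0.3200)
After 2 weeks: (0.3288, 0.3212, 0.3500)
After 3 weeks: (0.3306, 0.3202, 0.3491)
P(in Critical after 3 weeks) = 0.3202

0.3202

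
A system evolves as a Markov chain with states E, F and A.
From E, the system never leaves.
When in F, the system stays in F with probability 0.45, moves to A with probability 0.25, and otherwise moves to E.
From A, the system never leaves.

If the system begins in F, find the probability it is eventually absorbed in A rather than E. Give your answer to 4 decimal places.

0.4545

Let h(s) be the probability of absorption at A starting from transient state s. Then h(A) = 1 and h(E) = 0. By first-step analysis:
h(F) = 0.3·0 + 0.45·h(F) + 0.25·1
Solving: h(F) = 0.4545.
Starting from F, the probability is 0.4545.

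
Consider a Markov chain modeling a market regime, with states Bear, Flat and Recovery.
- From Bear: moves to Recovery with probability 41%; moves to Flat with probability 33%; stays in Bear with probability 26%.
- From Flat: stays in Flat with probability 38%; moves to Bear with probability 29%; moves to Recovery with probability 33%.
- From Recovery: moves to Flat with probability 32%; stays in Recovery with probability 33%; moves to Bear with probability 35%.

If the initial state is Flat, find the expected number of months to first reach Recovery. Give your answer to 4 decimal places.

Let t(s) be the expected number of months to first reach Recovery from state s, with t(Recovery) = 0. Conditioning on the first month:
t(Bear) = 1 + 0.26·t(Bear) + 0.33·t(Flat)
t(Flat) = 1 + 0.29·t(Bear) + 0.38·t(Flat)
Solving: t(Bear) = 2.6164, t(Flat) = 2.8367.
Expected months from Flat to Recovery: 2.8367.

2.8367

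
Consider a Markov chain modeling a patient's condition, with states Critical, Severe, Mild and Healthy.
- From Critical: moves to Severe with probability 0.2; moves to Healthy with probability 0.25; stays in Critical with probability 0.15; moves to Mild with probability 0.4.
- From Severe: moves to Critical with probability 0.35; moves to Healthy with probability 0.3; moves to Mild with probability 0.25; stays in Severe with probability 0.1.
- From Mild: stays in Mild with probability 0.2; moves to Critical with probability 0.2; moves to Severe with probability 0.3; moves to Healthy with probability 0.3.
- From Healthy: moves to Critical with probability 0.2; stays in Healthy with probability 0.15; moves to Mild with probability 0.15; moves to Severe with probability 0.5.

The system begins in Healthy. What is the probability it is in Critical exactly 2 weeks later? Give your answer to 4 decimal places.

Propagate the distribution vector 2 weeks from Healthy.
After 0 weeks: (0.0000, 0.0000, 0.0000, 1.0000)
After 1 week: (0.2000, 0.5000, 0.1500, 0.1500)
After 2 weeks: (0.2650, 0.2100, 0.2575, 0.2675)
P(in Critical after 2 weeks) = 0.2650

0.2650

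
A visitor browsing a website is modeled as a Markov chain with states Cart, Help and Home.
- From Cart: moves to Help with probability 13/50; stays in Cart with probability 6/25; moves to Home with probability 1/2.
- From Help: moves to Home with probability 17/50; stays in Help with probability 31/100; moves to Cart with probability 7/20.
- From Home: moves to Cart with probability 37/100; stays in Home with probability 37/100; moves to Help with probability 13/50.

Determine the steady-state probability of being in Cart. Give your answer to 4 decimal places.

Let the stationary distribution be π with π = πP and π_1 + π_2 + π_3 = 1.
π_1 = 0.24·π_1 + 0.35·π_2 + 0.37·π_3
π_2 = 0.26·π_1 + 0.31·π_2 + 0.26·π_3
Solving with the normalization constraint gives π = (0.3226, 0.2737, 0.4037).
So the stationary probability of Cart is 0.3226.

0.3226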